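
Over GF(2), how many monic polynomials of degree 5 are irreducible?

6

The number of monic irreducibles of degree 5 over GF(2) is (1/5)·Σ_{d∣5} μ(5/d) 2^d.
Divisors of 5: 1, 5; μ(5/d) for each: -1, 1.
Σ = − 2^1 + 2^5 = 30.
N = 30/5 = 6.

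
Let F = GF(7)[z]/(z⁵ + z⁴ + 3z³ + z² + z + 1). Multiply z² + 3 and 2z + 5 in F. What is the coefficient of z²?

Multiply in GF(7)[z]: (z² + 3)·(2z + 5) = 2z³ + 5z² + 6z + 1.
Reduced: 2z³ + 5z² + 6z + 1.

5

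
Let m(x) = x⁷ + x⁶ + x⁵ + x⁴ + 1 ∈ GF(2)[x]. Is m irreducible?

Check for roots in GF(2): m(0) = 1; m(1) = 1.
No roots, so no linear factors.
Monic irreducibles of degree 2 over GF(2): x² + x + 1.
None of them divide m (all give nonzero remainder).
Monic irreducibles of degree 3 over GF(2): x³ + x + 1, x³ + x² + 1.
None of them divide m (all give nonzero remainder).
No irreducible factor of degree ≤ 3 exists, so m is irreducible over GF(2).

Yes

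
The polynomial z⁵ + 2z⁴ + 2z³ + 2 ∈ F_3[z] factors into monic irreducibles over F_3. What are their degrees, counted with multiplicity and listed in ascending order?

5

Write g(z) = z⁵ + 2z⁴ + 2z³ + 2.
Roots in F_3: g(0) = 2; g(1) = 1; g(2) = 1.
Complete factorization: g(z) = (z⁵ + 2z⁴ + 2z³ + 2).
Factor degrees with multiplicity: 5 = 5.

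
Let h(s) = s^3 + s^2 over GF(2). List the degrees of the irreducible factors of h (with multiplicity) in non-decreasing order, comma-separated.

Roots in GF(2): h(0) = 0 → root; h(1) = 0 → root.
Linear factors from roots: (s), (s + 1).
Complete factorization: h(s) = (s + 1)·(s)^2.
Factor degrees with multiplicity: 1 + 1 + 1 = 3.

1, 1, 1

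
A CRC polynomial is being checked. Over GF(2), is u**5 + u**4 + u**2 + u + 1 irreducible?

Write m(u) = u**5 + u**4 + u**2 + u + 1.
Check for roots in GF(2): m(0) = 1; m(1) = 1.
No roots, so no linear factors.
Monic irreducibles of degree 2 over GF(2): u**2 + u + 1.
None of them divide m (all give nonzero remainder).
No irreducible factor of degree ≤ 2 exists, so m is irreducible over GF(2).

Yes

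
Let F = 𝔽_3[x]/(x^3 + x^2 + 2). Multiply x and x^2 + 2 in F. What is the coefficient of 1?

1

Multiply in 𝔽_3[x]: (x)·(x^2 + 2) = x^3 + 2x.
Reduce using x^3 ≡ 2x^2 + 1 (mod x^3 + x^2 + 2).
Reduced: 2x^2 + 2x + 1.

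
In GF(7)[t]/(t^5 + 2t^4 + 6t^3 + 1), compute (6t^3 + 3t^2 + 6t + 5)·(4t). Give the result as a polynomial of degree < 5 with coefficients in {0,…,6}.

3t^4 + 5t^3 + 3t^2 + 6t

Multiply in GF(7)[t]: (6t^3 + 3t^2 + 6t + 5)·(4t) = 3t^4 + 5t^3 + 3t^2 + 6t.
Reduced: 3t^4 + 5t^3 + 3t^2 + 6t.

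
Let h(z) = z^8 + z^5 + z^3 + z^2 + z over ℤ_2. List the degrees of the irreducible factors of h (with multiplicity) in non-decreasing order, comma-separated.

1, 2, 2, 3

Roots in ℤ_2: h(0) = 0 → root; h(1) = 1.
Linear factors from roots: (z).
Complete factorization: h(z) = (z)·(z^2 + z + 1)^2·(z^3 + z + 1).
Factor degrees with multiplicity: 1 + 2 + 2 + 3 = 8.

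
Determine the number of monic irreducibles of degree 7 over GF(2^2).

2340

The number of monic irreducibles of degree 7 over GF(4) is (1/7)·Σ_{d∣7} μ(7/d) 4^d.
Divisors of 7: 1, 7; μ(7/d) for each: -1, 1.
Σ = − 4^1 + 4^7 = 16380.
N = 16380/7 = 2340.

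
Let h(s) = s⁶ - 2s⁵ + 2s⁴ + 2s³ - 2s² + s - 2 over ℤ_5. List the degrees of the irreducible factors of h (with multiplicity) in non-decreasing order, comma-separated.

Roots in ℤ_5: h(0) = 3; h(1) = 0 → root; h(2) = 0 → root; h(3) = 2; h(4) = 3.
Linear factors from roots: (s - 1), (s - 2).
Complete factorization: h(s) = (s - 2)·(s - 1)·(s⁴ + s³ - 2s² - s - 1).
Factor degrees with multiplicity: 1 + 1 + 4 = 6.

1, 1, 4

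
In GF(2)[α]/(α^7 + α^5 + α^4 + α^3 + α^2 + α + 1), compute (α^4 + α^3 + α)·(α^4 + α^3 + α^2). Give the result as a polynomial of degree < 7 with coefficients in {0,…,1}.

α^6 + α^5 + α^2 + α

Multiply in GF(2)[α]: (α^4 + α^3 + α)·(α^4 + α^3 + α^2) = α^8 + α^4 + α^3.
Reduce using α^7 ≡ α^5 + α^4 + α^3 + α^2 + α + 1 (mod α^7 + α^5 + α^4 + α^3 + α^2 + α + 1).
Reduced: α^6 + α^5 + α^2 + α.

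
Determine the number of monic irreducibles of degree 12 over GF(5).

20343700

x^(5^12) − x is the product of all monic irreducibles of degree dividing 12; Möbius inversion gives N = (1/12) Σ μ(12/d)·5^d.
Divisors of 12: 1, 2, 3, 4, 6, 12; μ(12/d) for each: 0, 1, 0, -1, -1, 1.
Σ = 5^2 − 5^4 − 5^6 + 5^12 = 244124400.
N = 244124400/12 = 20343700.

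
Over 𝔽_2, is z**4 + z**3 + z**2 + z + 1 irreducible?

Yes

Write f(z) = z**4 + z**3 + z**2 + z + 1.
Check for roots in 𝔽_2: f(0) = 1; f(1) = 1.
No roots, so no linear factors.
Monic irreducibles of degree 2 over GF(2): z**2 + z + 1.
None of them divide f (all give nonzero remainder).
No irreducible factor of degree ≤ 2 exists, so f is irreducible over GF(2).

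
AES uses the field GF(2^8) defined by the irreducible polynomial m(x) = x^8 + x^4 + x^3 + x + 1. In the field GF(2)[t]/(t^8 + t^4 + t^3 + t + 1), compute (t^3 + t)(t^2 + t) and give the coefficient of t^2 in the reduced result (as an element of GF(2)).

Multiply in GF(2)[t]: (t^3 + t)·(t^2 + t) = t^5 + t^4 + t^3 + t^2.
Reduced: t^5 + t^4 + t^3 + t^2.

1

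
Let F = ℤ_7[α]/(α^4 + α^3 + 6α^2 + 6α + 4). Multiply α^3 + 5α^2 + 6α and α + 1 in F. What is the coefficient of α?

0

Multiply in ℤ_7[α]: (α^3 + 5α^2 + 6α)·(α + 1) = α^4 + 6α^3 + 4α^2 + 6α.
Reduce using α^4 ≡ 6α^3 + α^2 + α + 3 (mod α^4 + α^3 + 6α^2 + 6α + 4).
Reduced: 5α^3 + 5α^2 + 3.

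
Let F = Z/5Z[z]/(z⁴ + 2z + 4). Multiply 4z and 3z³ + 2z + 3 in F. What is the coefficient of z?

3

Multiply in Z/5Z[z]: (4z)·(3z³ + 2z + 3) = 2z⁴ + 3z² + 2z.
Reduce using z⁴ ≡ 3z + 1 (mod z⁴ + 2z + 4).
Reduced: 3z² + 3z + 2.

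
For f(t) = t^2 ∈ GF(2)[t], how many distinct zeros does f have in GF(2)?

1

Evaluate at each of the 2 elements of GF(2):
f(0) = 0 → root; f(1) = 1.
Roots: {0}.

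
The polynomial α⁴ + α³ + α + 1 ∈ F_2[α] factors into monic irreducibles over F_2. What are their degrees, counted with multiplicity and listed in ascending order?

Write g(α) = α⁴ + α³ + α + 1.
Roots in F_2: g(0) = 1; g(1) = 0 → root.
Linear factors from roots: (α + 1).
Complete factorization: g(α) = (α + 1)^2·(α² + α + 1).
Factor degrees with multiplicity: 1 + 1 + 2 = 4.

1, 1, 2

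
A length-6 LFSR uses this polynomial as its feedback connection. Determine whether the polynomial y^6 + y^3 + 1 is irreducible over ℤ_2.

Write P(y) = y^6 + y^3 + 1.
Check for roots in ℤ_2: P(0) = 1; P(1) = 1.
No roots, so no linear factors.
Monic irreducibles of degree 2 over GF(2): y^2 + y + 1.
None of them divide P (all give nonzero remainder).
Monic irreducibles of degree 3 over GF(2): y^3 + y + 1, y^3 + y^2 + 1.
None of them divide P (all give nonzero remainder).
No irreducible factor of degree ≤ 3 exists, so P is irreducible over GF(2).

Yes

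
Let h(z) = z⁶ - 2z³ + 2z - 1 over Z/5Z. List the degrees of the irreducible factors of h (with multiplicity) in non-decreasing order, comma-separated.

1, 1, 1, 1, 2

Roots in Z/5Z: h(0) = 4; h(1) = 0 → root; h(2) = 1; h(3) = 0 → root; h(4) = 0 → root.
Linear factors from roots: (z - 1), (z + 2), (z + 1).
Complete factorization: h(z) = (z + 2)·(z - 1)·(z + 1)^2·(z² + 2z - 2).
Factor degrees with multiplicity: 1 + 1 + 1 + 1 + 2 = 6.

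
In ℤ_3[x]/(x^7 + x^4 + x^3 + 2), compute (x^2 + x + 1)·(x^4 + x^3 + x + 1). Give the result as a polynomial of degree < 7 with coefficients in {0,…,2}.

Multiply in ℤ_3[x]: (x^2 + x + 1)·(x^4 + x^3 + x + 1) = x^6 + 2x^5 + 2x^4 + 2x^3 + 2x^2 + 2x + 1.
Reduced: x^6 + 2x^5 + 2x^4 + 2x^3 + 2x^2 + 2x + 1.

x^6 + 2x^5 + 2x^4 + 2x^3 + 2x^2 + 2x + 1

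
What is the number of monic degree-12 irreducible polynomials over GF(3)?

44220

By the necklace-counting formula, N_3(12) = (1/12) Σ_{d|12} μ(12/d)·3^d.
Divisors of 12: 1, 2, 3, 4, 6, 12; μ(12/d) for each: 0, 1, 0, -1, -1, 1.
Σ = 3^2 − 3^4 − 3^6 + 3^12 = 530640.
N = 530640/12 = 44220.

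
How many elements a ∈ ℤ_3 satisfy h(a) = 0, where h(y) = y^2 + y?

2

Evaluate at each of the 3 elements of ℤ_3:
h(0) = 0 → root; h(1) = 2; h(2) = 0 → root.
Roots: {0, 2}.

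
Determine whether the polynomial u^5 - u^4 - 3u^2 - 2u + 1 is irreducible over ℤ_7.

Write P(u) = u^5 - u^4 - 3u^2 - 2u + 1.
Check for roots in ℤ_7: P(0) = 1; P(1) = 3; P(2) = 1; P(3) = 4; P(4) = 6; P(5) = 1; P(6) = 5.
No roots, so no linear factors.
Degree-2 irreducible divisors: test the 21 monic irreducibles of degree 2 over GF(7).
None of them divide P (all give nonzero remainder).
No irreducible factor of degree ≤ 2 exists, so P is irreducible over GF(7).

Yes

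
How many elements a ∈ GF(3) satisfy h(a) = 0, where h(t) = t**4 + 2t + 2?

Evaluate at each of the 3 elements of GF(3):
h(0) = 2; h(1) = 2; h(2) = 1.
No element is a root.

0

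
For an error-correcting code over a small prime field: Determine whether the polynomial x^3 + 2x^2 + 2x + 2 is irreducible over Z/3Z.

Write h(x) = x^3 + 2x^2 + 2x + 2.
Check for roots in Z/3Z: h(0) = 2; h(1) = 1; h(2) = 1.
No roots. A degree-3 polynomial over a field with no linear factor is irreducible.

Yes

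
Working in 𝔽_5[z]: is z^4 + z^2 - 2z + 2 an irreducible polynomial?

Write m(z) = z^4 + z^2 - 2z + 2.
Check for roots in 𝔽_5: m(0) = 2; m(1) = 2; m(2) = 3; m(3) = 1; m(4) = 1.
No roots, so no linear factors.
Degree-2 irreducible divisors: test the 10 monic irreducibles of degree 2 over GF(5).
None of them divide m (all give nonzero remainder).
No irreducible factor of degree ≤ 2 exists, so m is irreducible over GF(5).

Yes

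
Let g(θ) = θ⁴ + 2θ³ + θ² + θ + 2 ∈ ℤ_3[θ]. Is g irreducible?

Check for roots in ℤ_3: g(0) = 2; g(1) = 1; g(2) = 1.
No roots, so no linear factors.
Monic irreducibles of degree 2 over GF(3): θ² + 1, θ² + θ + 2, θ² + 2θ + 2.
None of them divide g (all give nonzero remainder).
No irreducible factor of degree ≤ 2 exists, so g is irreducible over GF(3).

Yes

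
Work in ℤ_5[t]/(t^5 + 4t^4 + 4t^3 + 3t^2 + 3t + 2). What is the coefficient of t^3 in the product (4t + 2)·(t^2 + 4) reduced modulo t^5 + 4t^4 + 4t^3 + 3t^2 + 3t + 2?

Multiply in ℤ_5[t]: (4t + 2)·(t^2 + 4) = 4t^3 + 2t^2 + t + 3.
Reduced: 4t^3 + 2t^2 + t + 3.

4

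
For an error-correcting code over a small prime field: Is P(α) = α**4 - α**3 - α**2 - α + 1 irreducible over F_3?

No

Check for roots in F_3: P(0) = 1; P(1) = 2; P(2) = 0 → root.
P(2) = 0, so (α − 2) divides P(α); P is reducible.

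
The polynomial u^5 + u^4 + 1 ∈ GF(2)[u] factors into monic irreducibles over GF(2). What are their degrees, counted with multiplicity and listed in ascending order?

Write h(u) = u^5 + u^4 + 1.
Roots in GF(2): h(0) = 1; h(1) = 1.
Complete factorization: h(u) = (u^2 + u + 1)·(u^3 + u + 1).
Factor degrees with multiplicity: 2 + 3 = 5.

2, 3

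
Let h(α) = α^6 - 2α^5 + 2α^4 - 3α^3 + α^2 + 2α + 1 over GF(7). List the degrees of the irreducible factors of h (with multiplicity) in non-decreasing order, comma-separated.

6

Complete factorization: h(α) = (α^6 - 2α^5 + 2α^4 - 3α^3 + α^2 + 2α + 1).
Factor degrees with multiplicity: 6 = 6.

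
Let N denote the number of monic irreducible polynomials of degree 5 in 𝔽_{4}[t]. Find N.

Gauss's count: N_{4}(5) = (1/5) Σ_{d|5} μ(5/d)·4^d.
Divisors of 5: 1, 5; μ(5/d) for each: -1, 1.
Σ = − 4^1 + 4^5 = 1020.
N = 1020/5 = 204.

204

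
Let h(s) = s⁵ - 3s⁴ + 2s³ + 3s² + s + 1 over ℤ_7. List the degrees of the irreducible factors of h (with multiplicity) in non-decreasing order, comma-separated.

2, 3

Complete factorization: h(s) = (s² + 3s + 1)·(s³ + s² - 2s + 1).
Factor degrees with multiplicity: 2 + 3 = 5.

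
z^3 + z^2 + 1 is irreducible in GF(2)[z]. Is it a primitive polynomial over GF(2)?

Yes

Write f(z) = z^3 + z^2 + 1.
|GF(2^3)^×| = 2^3 − 1 = 7. Prime factorization: 7 = 7.
f is primitive ⇔ z has order 7 in GF(2)[z]/(f), i.e. z^(7/q) ≠ 1 for each prime q | 7.
z^(1) mod f = z.
None equal 1, so z has full order 7; f is primitive.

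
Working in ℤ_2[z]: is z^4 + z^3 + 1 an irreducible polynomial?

Yes

Write P(z) = z^4 + z^3 + 1.
Check for roots in ℤ_2: P(0) = 1; P(1) = 1.
No roots, so no linear factors.
Monic irreducibles of degree 2 over GF(2): z^2 + z + 1.
None of them divide P (all give nonzero remainder).
No irreducible factor of degree ≤ 2 exists, so P is irreducible over GF(2).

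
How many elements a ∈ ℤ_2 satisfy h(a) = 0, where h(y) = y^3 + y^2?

2

Evaluate at each of the 2 elements of ℤ_2:
h(0) = 0 → root; h(1) = 0 → root.
Roots: {0, 1}.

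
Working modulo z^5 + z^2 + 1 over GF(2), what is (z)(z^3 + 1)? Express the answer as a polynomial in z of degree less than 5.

Multiply in GF(2)[z]: (z)·(z^3 + 1) = z^4 + z.
Reduced: z^4 + z.

z^4 + z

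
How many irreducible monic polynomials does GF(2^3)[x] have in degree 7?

The number of monic irreducibles of degree 7 over GF(8) is (1/7)·Σ_{d∣7} μ(7/d) 8^d.
Divisors of 7: 1, 7; μ(7/d) for each: -1, 1.
Σ = − 8^1 + 8^7 = 2097144.
N = 2097144/7 = 299592.

299592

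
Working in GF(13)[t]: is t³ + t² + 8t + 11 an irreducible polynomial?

Write m(t) = t³ + t² + 8t + 11.
Check each element of GF(13) for a root: m(0)=11, m(1)=8, m(2)=0, m(3)=6, m(4)=6, m(5)=6, m(6)=12, m(7)=4, m(8)=1, m(9)=9, m(10)=8, m(11)=4, m(12)=3.
m(2) = 0, so (t − 2) divides m(t); m is reducible.

No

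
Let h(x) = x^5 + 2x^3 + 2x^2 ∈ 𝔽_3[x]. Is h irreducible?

Check for roots in 𝔽_3: h(0) = 0 → root; h(1) = 2; h(2) = 2.
h(0) = 0, so (x) divides h(x); h is reducible.

No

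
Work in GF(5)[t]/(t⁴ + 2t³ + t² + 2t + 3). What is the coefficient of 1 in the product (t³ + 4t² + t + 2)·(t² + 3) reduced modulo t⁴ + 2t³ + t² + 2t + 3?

0

Multiply in GF(5)[t]: (t³ + 4t² + t + 2)·(t² + 3) = t⁵ + 4t⁴ + 4t³ + 4t² + 3t + 1.
Reduce using t⁴ ≡ 3t³ + 4t² + 3t + 2 (mod t⁴ + 2t³ + t² + 2t + 3).
Reduced: 4t³ + t.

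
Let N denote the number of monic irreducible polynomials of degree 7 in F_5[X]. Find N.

The number of monic irreducibles of degree 7 over GF(5) is (1/7)·Σ_{d∣7} μ(7/d) 5^d.
Divisors of 7: 1, 7; μ(7/d) for each: -1, 1.
Σ = − 5^1 + 5^7 = 78120.
N = 78120/7 = 11160.

11160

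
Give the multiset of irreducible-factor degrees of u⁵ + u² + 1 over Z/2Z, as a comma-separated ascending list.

Write g(u) = u⁵ + u² + 1.
Roots in Z/2Z: g(0) = 1; g(1) = 1.
Complete factorization: g(u) = (u⁵ + u² + 1).
Factor degrees with multiplicity: 5 = 5.

5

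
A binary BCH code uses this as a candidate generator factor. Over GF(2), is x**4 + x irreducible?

Write f(x) = x**4 + x.
Check for roots in GF(2): f(0) = 0 → root; f(1) = 0 → root.
f(0) = 0, so (x) divides f(x); f is reducible.

No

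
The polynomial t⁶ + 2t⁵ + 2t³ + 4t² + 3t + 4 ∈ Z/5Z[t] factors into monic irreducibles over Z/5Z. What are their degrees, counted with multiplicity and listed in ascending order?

Write f(t) = t⁶ + 2t⁵ + 2t³ + 4t² + 3t + 4.
Roots in Z/5Z: f(0) = 4; f(1) = 1; f(2) = 0 → root; f(3) = 3; f(4) = 2.
Linear factors from roots: (t + 3).
Complete factorization: f(t) = (t + 3)^2·(t² + 3)·(t² + t + 2).
Factor degrees with multiplicity: 1 + 1 + 2 + 2 = 6.

1, 1, 2, 2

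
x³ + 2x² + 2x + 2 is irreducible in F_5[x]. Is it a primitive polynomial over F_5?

Write f(x) = x³ + 2x² + 2x + 2.
|GF(5^3)^×| = 5^3 − 1 = 124. Prime factorization: 124 = 2^2·31.
f is primitive ⇔ x has order 124 in GF(5)[x]/(f), i.e. x^(124/q) ≠ 1 for each prime q | 124.
x^(62) mod f = 4.
x^(4) mod f = 2x² + 2x + 4.
None equal 1, so x has full order 124; f is primitive.

Yes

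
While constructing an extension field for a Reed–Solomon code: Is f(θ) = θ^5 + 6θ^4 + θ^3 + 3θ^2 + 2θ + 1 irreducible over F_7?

No

Check for roots in F_7: f(0) = 1; f(1) = 0 → root; f(2) = 6; f(3) = 6; f(4) = 0 → root; f(5) = 2; f(6) = 6.
f(1) = 0, so (θ − 1) divides f(θ); f is reducible.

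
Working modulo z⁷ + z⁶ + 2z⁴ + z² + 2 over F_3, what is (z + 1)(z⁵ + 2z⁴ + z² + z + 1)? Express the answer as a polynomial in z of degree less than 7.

Multiply in F_3[z]: (z + 1)·(z⁵ + 2z⁴ + z² + z + 1) = z⁶ + 2z⁴ + z³ + 2z² + 2z + 1.
Reduced: z⁶ + 2z⁴ + z³ + 2z² + 2z + 1.

z^6 + 2z^4 + z^3 + 2z^2 + 2z + 1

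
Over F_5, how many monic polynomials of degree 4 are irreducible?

150

The number of monic irreducibles of degree 4 over GF(5) is (1/4)·Σ_{d∣4} μ(4/d) 5^d.
Divisors of 4: 1, 2, 4; μ(4/d) for each: 0, -1, 1.
Σ = − 5^2 + 5^4 = 600.
N = 600/4 = 150.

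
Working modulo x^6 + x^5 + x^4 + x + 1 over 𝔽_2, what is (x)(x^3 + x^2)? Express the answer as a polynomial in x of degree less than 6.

x^4 + x^3

Multiply in 𝔽_2[x]: (x)·(x^3 + x^2) = x^4 + x^3.
Reduced: x^4 + x^3.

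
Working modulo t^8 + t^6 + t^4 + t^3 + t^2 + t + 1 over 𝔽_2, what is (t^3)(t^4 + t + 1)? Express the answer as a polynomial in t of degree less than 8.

Multiply in 𝔽_2[t]: (t^3)·(t^4 + t + 1) = t^7 + t^4 + t^3.
Reduced: t^7 + t^4 + t^3.

t^7 + t^4 + t^3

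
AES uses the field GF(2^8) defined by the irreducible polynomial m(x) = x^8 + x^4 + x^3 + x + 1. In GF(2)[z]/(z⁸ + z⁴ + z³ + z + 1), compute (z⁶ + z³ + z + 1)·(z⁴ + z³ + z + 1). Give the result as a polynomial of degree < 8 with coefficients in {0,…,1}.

Multiply in GF(2)[z]: (z⁶ + z³ + z + 1)·(z⁴ + z³ + z + 1) = z¹⁰ + z⁹ + z⁵ + z⁴ + z² + 1.
Reduce using z⁸ ≡ z⁴ + z³ + z + 1 (mod z⁸ + z⁴ + z³ + z + 1).
Reduced: z⁶ + z⁵ + z³ + z² + z + 1.

z^6 + z^5 + z^3 + z^2 + z + 1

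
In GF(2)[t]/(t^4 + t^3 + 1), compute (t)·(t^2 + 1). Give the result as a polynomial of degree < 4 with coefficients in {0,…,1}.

Multiply in GF(2)[t]: (t)·(t^2 + 1) = t^3 + t.
Reduced: t^3 + t.

t^3 + t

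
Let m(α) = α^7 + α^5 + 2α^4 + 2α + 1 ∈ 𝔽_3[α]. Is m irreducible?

Check for roots in 𝔽_3: m(0) = 1; m(1) = 1; m(2) = 2.
No roots, so no linear factors.
Monic irreducibles of degree 2 over GF(3): α^2 + 1, α^2 + α + 2, α^2 + 2α + 2.
None of them divide m (all give nonzero remainder).
Degree-3 irreducible divisors: test the 8 monic irreducibles of degree 3 over GF(3).
None of them divide m (all give nonzero remainder).
No irreducible factor of degree ≤ 3 exists, so m is irreducible over GF(3).

Yes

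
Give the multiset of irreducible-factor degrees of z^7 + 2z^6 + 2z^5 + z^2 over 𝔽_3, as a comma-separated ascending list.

Write g(z) = z^7 + 2z^6 + 2z^5 + z^2.
Roots in 𝔽_3: g(0) = 0 → root; g(1) = 0 → root; g(2) = 0 → root.
Linear factors from roots: (z), (z + 2), (z + 1).
Complete factorization: g(z) = (z + 2)·(z)^2·(z + 1)^2·(z^2 + z + 2).
Factor degrees with multiplicity: 1 + 1 + 1 + 1 + 1 + 2 = 7.

1, 1, 1, 1, 1, 2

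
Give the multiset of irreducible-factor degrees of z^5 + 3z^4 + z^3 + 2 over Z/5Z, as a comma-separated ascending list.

Write g(z) = z^5 + 3z^4 + z^3 + 2.
Roots in Z/5Z: g(0) = 2; g(1) = 2; g(2) = 0 → root; g(3) = 0 → root; g(4) = 3.
Linear factors from roots: (z + 3), (z + 2).
Complete factorization: g(z) = (z + 2)·(z + 3)·(z^3 + 3z^2 + 2).
Factor degrees with multiplicity: 1 + 1 + 3 = 5.

1, 1, 3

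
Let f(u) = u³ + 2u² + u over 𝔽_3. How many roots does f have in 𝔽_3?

Evaluate at each of the 3 elements of 𝔽_3:
f(0) = 0 → root; f(1) = 1; f(2) = 0 → root.
Roots: {0, 2}.

2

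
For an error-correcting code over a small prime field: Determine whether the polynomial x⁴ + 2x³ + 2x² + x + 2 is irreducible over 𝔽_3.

Write h(x) = x⁴ + 2x³ + 2x² + x + 2.
Check for roots in 𝔽_3: h(0) = 2; h(1) = 2; h(2) = 2.
No roots, so no linear factors.
Monic irreducibles of degree 2 over GF(3): x² + 1, x² + x + 2, x² + 2x + 2.
None of them divide h (all give nonzero remainder).
No irreducible factor of degree ≤ 2 exists, so h is irreducible over GF(3).

Yes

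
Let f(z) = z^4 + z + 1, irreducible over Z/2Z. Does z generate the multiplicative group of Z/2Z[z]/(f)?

|GF(2^4)^×| = 2^4 − 1 = 15. Prime factorization: 15 = 3·5.
f is primitive ⇔ z has order 15 in GF(2)[z]/(f), i.e. z^(15/q) ≠ 1 for each prime q | 15.
z^(5) mod f = z^2 + z.
z^(3) mod f = z^3.
None equal 1, so z has full order 15; f is primitive.

Yes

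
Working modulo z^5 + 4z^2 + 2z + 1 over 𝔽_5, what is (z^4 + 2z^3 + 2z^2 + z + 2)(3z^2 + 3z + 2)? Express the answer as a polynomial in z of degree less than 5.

4z^4 + z^3 + z^2 + 2z

Multiply in 𝔽_5[z]: (z^4 + 2z^3 + 2z^2 + z + 2)·(3z^2 + 3z + 2) = 3z^6 + 4z^5 + 4z^4 + 3z^3 + 3z^2 + 3z + 4.
Reduce using z^5 ≡ z^2 + 3z + 4 (mod z^5 + 4z^2 + 2z + 1).
Reduced: 4z^4 + z^3 + z^2 + 2z.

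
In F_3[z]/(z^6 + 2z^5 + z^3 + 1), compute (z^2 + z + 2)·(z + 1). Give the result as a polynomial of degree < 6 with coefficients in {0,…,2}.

z^3 + 2z^2 + 2

Multiply in F_3[z]: (z^2 + z + 2)·(z + 1) = z^3 + 2z^2 + 2.
Reduced: z^3 + 2z^2 + 2.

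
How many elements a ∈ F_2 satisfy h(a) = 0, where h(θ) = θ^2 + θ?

Evaluate at each of the 2 elements of F_2:
h(0) = 0 → root; h(1) = 0 → root.
Roots: {0, 1}.

2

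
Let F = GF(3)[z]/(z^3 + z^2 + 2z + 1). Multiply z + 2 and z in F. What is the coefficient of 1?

0

Multiply in GF(3)[z]: (z + 2)·(z) = z^2 + 2z.
Reduced: z^2 + 2z.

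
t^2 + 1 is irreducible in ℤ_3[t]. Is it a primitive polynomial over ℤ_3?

No

Write f(t) = t^2 + 1.
|GF(3^2)^×| = 3^2 − 1 = 8. Prime factorization: 8 = 2^3.
f is primitive ⇔ t has order 8 in GF(3)[t]/(f), i.e. t^(8/q) ≠ 1 for each prime q | 8.
t^(4) mod f = 1
Since t^(4) = 1, the order of t divides 4 < 8; not primitive.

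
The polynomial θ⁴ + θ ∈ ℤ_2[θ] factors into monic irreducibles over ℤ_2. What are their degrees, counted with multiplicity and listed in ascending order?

Write f(θ) = θ⁴ + θ.
Roots in ℤ_2: f(0) = 0 → root; f(1) = 0 → root.
Linear factors from roots: (θ), (θ + 1).
Complete factorization: f(θ) = (θ)·(θ + 1)·(θ² + θ + 1).
Factor degrees with multiplicity: 1 + 1 + 2 = 4.

1, 1, 2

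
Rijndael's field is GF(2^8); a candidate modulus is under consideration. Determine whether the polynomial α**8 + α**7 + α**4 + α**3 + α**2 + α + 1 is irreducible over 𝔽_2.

Yes

Write f(α) = α**8 + α**7 + α**4 + α**3 + α**2 + α + 1.
Check for roots in 𝔽_2: f(0) = 1; f(1) = 1.
No roots, so no linear factors.
Monic irreducibles of degree 2 over GF(2): α**2 + α + 1.
None of them divide f (all give nonzero remainder).
Monic irreducibles of degree 3 over GF(2): α**3 + α + 1, α**3 + α**2 + 1.
None of them divide f (all give nonzero remainder).
Monic irreducibles of degree 4 over GF(2): α**4 + α + 1, α**4 + α**3 + 1, α**4 + α**3 + α**2 + α + 1.
None of them divide f (all give nonzero remainder).
No irreducible factor of degree ≤ 4 exists, so f is irreducible over GF(2).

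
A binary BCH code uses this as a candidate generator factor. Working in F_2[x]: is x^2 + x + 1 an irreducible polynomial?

Yes

Write h(x) = x^2 + x + 1.
Check for roots in F_2: h(0) = 1; h(1) = 1.
No roots. A degree-2 polynomial over a field with no linear factor is irreducible.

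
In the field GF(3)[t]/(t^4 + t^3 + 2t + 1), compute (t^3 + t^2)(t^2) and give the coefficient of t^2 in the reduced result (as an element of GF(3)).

Multiply in GF(3)[t]: (t^3 + t^2)·(t^2) = t^5 + t^4.
Reduce using t^4 ≡ 2t^3 + t + 2 (mod t^4 + t^3 + 2t + 1).
Reduced: t^2 + 2t.

1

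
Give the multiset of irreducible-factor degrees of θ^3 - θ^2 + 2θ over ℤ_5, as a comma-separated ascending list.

1, 2

Write f(θ) = θ^3 - θ^2 + 2θ.
Roots in ℤ_5: f(0) = 0 → root; f(1) = 2; f(2) = 3; f(3) = 4; f(4) = 1.
Linear factors from roots: (θ).
Complete factorization: f(θ) = (θ)·(θ^2 - θ + 2).
Factor degrees with multiplicity: 1 + 2 = 3.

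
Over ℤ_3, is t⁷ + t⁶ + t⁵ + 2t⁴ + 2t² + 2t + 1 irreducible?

Write g(t) = t⁷ + t⁶ + t⁵ + 2t⁴ + 2t² + 2t + 1.
Check for roots in ℤ_3: g(0) = 1; g(1) = 1; g(2) = 2.
No roots, so no linear factors.
Monic irreducibles of degree 2 over GF(3): t² + 1, t² + t + 2, t² + 2t + 2.
None of them divide g (all give nonzero remainder).
Degree-3 irreducible divisors: test the 8 monic irreducibles of degree 3 over GF(3).
None of them divide g (all give nonzero remainder).
No irreducible factor of degree ≤ 3 exists, so g is irreducible over GF(3).

Yes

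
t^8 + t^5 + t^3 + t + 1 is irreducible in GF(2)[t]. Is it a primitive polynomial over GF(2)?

Yes

Write f(t) = t^8 + t^5 + t^3 + t + 1.
|GF(2^8)^×| = 2^8 − 1 = 255. Prime factorization: 255 = 3·5·17.
f is primitive ⇔ t has order 255 in GF(2)[t]/(f), i.e. t^(255/q) ≠ 1 for each prime q | 255.
t^(85) mod f = t^7 + t^6 + t^5 + t^3 + t + 1.
t^(51) mod f = t^4 + t + 1.
t^(15) mod f = t^7 + t^6 + t^5 + 1.
None equal 1, so t has full order 255; f is primitive.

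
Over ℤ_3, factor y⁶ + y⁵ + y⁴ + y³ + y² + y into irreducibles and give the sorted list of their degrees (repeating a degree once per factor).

Write f(y) = y⁶ + y⁵ + y⁴ + y³ + y² + y.
Roots in ℤ_3: f(0) = 0 → root; f(1) = 0 → root; f(2) = 0 → root.
Linear factors from roots: (y), (y + 2), (y + 1).
Complete factorization: f(y) = (y)·(y + 2)^2·(y + 1)^3.
Factor degrees with multiplicity: 1 + 1 + 1 + 1 + 1 + 1 = 6.

1, 1, 1, 1, 1, 1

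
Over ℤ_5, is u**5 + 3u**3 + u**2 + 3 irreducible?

No

Write f(u) = u**5 + 3u**3 + u**2 + 3.
Check for roots in ℤ_5: f(0) = 3; f(1) = 3; f(2) = 3; f(3) = 1; f(4) = 0 → root.
f(4) = 0, so (u − 4) divides f(u); f is reducible.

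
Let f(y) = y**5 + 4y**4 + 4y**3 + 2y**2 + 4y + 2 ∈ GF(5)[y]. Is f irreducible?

Check for roots in GF(5): f(0) = 2; f(1) = 2; f(2) = 1; f(3) = 2; f(4) = 4.
No roots, so no linear factors.
Degree-2 irreducible divisors: test the 10 monic irreducibles of degree 2 over GF(5).
None of them divide f (all give nonzero remainder).
No irreducible factor of degree ≤ 2 exists, so f is irreducible over GF(5).

Yes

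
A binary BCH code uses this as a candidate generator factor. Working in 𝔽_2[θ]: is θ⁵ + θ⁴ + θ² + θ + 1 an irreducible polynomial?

Yes

Write h(θ) = θ⁵ + θ⁴ + θ² + θ + 1.
Check for roots in 𝔽_2: h(0) = 1; h(1) = 1.
No roots, so no linear factors.
Monic irreducibles of degree 2 over GF(2): θ² + θ + 1.
None of them divide h (all give nonzero remainder).
No irreducible factor of degree ≤ 2 exists, so h is irreducible over GF(2).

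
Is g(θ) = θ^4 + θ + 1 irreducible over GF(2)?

Yes

Check for roots in GF(2): g(0) = 1; g(1) = 1.
No roots, so no linear factors.
Monic irreducibles of degree 2 over GF(2): θ^2 + θ + 1.
None of them divide g (all give nonzero remainder).
No irreducible factor of degree ≤ 2 exists, so g is irreducible over GF(2).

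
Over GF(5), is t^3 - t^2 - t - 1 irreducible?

Yes

Write h(t) = t^3 - t^2 - t - 1.
Check for roots in GF(5): h(0) = 4; h(1) = 3; h(2) = 1; h(3) = 4; h(4) = 3.
No roots. A degree-3 polynomial over a field with no linear factor is irreducible.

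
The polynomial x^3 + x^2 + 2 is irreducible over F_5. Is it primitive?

Yes

Write f(x) = x^3 + x^2 + 2.
|GF(5^3)^×| = 5^3 − 1 = 124. Prime factorization: 124 = 2^2·31.
f is primitive ⇔ x has order 124 in GF(5)[x]/(f), i.e. x^(124/q) ≠ 1 for each prime q | 124.
x^(62) mod f = 4.
x^(4) mod f = x^2 + 3x + 2.
None equal 1, so x has full order 124; f is primitive.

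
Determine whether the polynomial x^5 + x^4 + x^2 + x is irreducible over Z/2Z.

No

Write f(x) = x^5 + x^4 + x^2 + x.
Check for roots in Z/2Z: f(0) = 0 → root; f(1) = 0 → root.
f(0) = 0, so (x) divides f(x); f is reducible.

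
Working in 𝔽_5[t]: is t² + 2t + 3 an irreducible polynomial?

Write m(t) = t² + 2t + 3.
Check for roots in 𝔽_5: m(0) = 3; m(1) = 1; m(2) = 1; m(3) = 3; m(4) = 2.
No roots. A degree-2 polynomial over a field with no linear factor is irreducible.

Yes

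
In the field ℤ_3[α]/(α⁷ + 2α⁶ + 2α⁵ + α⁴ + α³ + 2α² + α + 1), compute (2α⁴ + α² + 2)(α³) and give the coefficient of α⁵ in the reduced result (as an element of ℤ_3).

0

Multiply in ℤ_3[α]: (2α⁴ + α² + 2)·(α³) = 2α⁷ + α⁵ + 2α³.
Reduce using α⁷ ≡ α⁶ + α⁵ + 2α⁴ + 2α³ + α² + 2α + 2 (mod α⁷ + 2α⁶ + 2α⁵ + α⁴ + α³ + 2α² + α + 1).
Reduced: 2α⁶ + α⁴ + 2α² + α + 1.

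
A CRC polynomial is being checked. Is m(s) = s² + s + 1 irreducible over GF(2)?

Check for roots in GF(2): m(0) = 1; m(1) = 1.
No roots. A degree-2 polynomial over a field with no linear factor is irreducible.

Yes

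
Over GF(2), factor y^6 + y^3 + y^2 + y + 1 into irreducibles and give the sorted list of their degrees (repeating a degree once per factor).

2, 4

Write g(y) = y^6 + y^3 + y^2 + y + 1.
Roots in GF(2): g(0) = 1; g(1) = 1.
Complete factorization: g(y) = (y^2 + y + 1)·(y^4 + y^3 + 1).
Factor degrees with multiplicity: 2 + 4 = 6.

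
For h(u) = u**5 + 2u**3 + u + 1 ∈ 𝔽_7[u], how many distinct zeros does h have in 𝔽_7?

2

Evaluate at each of the 7 elements of 𝔽_7:
h(0) = 1; h(1) = 5; h(2) = 2; h(3) = 0 → root; h(4) = 2; h(5) = 0 → root; h(6) = 4.
Roots: {3, 5}.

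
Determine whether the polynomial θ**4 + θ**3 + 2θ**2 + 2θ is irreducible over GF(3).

No

Write g(θ) = θ**4 + θ**3 + 2θ**2 + 2θ.
Check for roots in GF(3): g(0) = 0 → root; g(1) = 0 → root; g(2) = 0 → root.
g(0) = 0, so (θ) divides g(θ); g is reducible.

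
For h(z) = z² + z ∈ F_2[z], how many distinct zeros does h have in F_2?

2

Evaluate at each of the 2 elements of F_2:
h(0) = 0 → root; h(1) = 0 → root.
Roots: {0, 1}.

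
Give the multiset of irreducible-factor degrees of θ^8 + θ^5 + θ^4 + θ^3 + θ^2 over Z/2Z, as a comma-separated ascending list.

1, 1, 2, 4

Write f(θ) = θ^8 + θ^5 + θ^4 + θ^3 + θ^2.
Roots in Z/2Z: f(0) = 0 → root; f(1) = 1.
Linear factors from roots: (θ).
Complete factorization: f(θ) = (θ)^2·(θ^2 + θ + 1)·(θ^4 + θ^3 + 1).
Factor degrees with multiplicity: 1 + 1 + 2 + 4 = 8.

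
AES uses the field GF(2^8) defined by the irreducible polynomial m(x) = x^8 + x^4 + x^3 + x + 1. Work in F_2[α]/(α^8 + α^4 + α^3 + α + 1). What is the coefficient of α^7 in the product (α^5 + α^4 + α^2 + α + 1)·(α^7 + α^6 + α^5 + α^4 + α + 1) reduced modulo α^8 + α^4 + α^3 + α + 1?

Multiply in F_2[α]: (α^5 + α^4 + α^2 + α + 1)·(α^7 + α^6 + α^5 + α^4 + α + 1) = α^12 + α^9 + α^8 + α^7 + α^3 + 1.
Reduce using α^8 ≡ α^4 + α^3 + α + 1 (mod α^8 + α^4 + α^3 + α + 1).
Reduced: α^3 + α^2 + α + 1.

0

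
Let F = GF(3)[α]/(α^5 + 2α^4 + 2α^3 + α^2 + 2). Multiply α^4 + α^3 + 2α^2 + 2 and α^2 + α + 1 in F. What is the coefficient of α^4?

2

Multiply in GF(3)[α]: (α^4 + α^3 + 2α^2 + 2)·(α^2 + α + 1) = α^6 + 2α^5 + α^4 + α^2 + 2α + 2.
Reduce using α^5 ≡ α^4 + α^3 + 2α^2 + 1 (mod α^5 + 2α^4 + 2α^3 + α^2 + 2).
Reduced: 2α^4 + 2α^3 + α^2 + 2.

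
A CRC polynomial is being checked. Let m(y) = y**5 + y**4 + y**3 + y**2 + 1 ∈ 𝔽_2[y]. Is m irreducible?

Check for roots in 𝔽_2: m(0) = 1; m(1) = 1.
No roots, so no linear factors.
Monic irreducibles of degree 2 over GF(2): y**2 + y + 1.
None of them divide m (all give nonzero remainder).
No irreducible factor of degree ≤ 2 exists, so m is irreducible over GF(2).

Yes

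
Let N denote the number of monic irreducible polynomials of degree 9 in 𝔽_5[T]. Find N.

Gauss's count: N_{5}(9) = (1/9) Σ_{d|9} μ(9/d)·5^d.
Divisors of 9: 1, 3, 9; μ(9/d) for each: 0, -1, 1.
Σ = − 5^3 + 5^9 = 1953000.
N = 1953000/9 = 217000.

217000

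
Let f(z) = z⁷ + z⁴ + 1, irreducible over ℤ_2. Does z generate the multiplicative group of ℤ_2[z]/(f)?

Yes

|GF(2^7)^×| = 2^7 − 1 = 127. Prime factorization: 127 = 127.
f is primitive ⇔ z has order 127 in GF(2)[z]/(f), i.e. z^(127/q) ≠ 1 for each prime q | 127.
z^(1) mod f = z.
None equal 1, so z has full order 127; f is primitive.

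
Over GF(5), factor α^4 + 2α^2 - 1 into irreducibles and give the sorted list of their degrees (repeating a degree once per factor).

Write f(α) = α^4 + 2α^2 - 1.
Roots in GF(5): f(0) = 4; f(1) = 2; f(2) = 3; f(3) = 3; f(4) = 2.
Complete factorization: f(α) = (α^2 + 2α - 2)·(α^2 - 2α - 2).
Factor degrees with multiplicity: 2 + 2 = 4.

2, 2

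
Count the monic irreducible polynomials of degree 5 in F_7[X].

3360

Gauss's count: N_{7}(5) = (1/5) Σ_{d|5} μ(5/d)·7^d.
Divisors of 5: 1, 5; μ(5/d) for each: -1, 1.
Σ = − 7^1 + 7^5 = 16800.
N = 16800/5 = 3360.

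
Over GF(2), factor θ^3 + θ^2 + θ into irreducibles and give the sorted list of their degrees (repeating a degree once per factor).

1, 2

Write f(θ) = θ^3 + θ^2 + θ.
Roots in GF(2): f(0) = 0 → root; f(1) = 1.
Linear factors from roots: (θ).
Complete factorization: f(θ) = (θ)·(θ^2 + θ + 1).
Factor degrees with multiplicity: 1 + 2 = 3.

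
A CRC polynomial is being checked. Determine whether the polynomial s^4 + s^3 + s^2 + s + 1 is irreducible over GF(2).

Yes

Write P(s) = s^4 + s^3 + s^2 + s + 1.
Check for roots in GF(2): P(0) = 1; P(1) = 1.
No roots, so no linear factors.
Monic irreducibles of degree 2 over GF(2): s^2 + s + 1.
None of them divide P (all give nonzero remainder).
No irreducible factor of degree ≤ 2 exists, so P is irreducible over GF(2).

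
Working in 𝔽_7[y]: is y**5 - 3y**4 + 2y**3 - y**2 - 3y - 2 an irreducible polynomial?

Write f(y) = y**5 - 3y**4 + 2y**3 - y**2 - 3y - 2.
Check for roots in 𝔽_7: f(0) = 5; f(1) = 1; f(2) = 2; f(3) = 6; f(4) = 4; f(5) = 2; f(6) = 1.
No roots, so no linear factors.
Degree-2 irreducible divisors: test the 21 monic irreducibles of degree 2 over GF(7).
None of them divide f (all give nonzero remainder).
No irreducible factor of degree ≤ 2 exists, so f is irreducible over GF(7).

Yes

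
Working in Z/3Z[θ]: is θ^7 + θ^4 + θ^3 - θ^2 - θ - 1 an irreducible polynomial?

Write f(θ) = θ^7 + θ^4 + θ^3 - θ^2 - θ - 1.
Check for roots in Z/3Z: f(0) = 2; f(1) = 0 → root; f(2) = 1.
f(1) = 0, so (θ − 1) divides f(θ); f is reducible.

No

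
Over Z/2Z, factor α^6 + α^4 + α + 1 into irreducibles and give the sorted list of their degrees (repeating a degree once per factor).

1, 2, 3

Write g(α) = α^6 + α^4 + α + 1.
Roots in Z/2Z: g(0) = 1; g(1) = 0 → root.
Linear factors from roots: (α + 1).
Complete factorization: g(α) = (α + 1)·(α^2 + α + 1)·(α^3 + α + 1).
Factor degrees with multiplicity: 1 + 2 + 3 = 6.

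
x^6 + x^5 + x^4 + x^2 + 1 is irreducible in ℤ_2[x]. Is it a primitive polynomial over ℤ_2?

No

Write f(x) = x^6 + x^5 + x^4 + x^2 + 1.
|GF(2^6)^×| = 2^6 − 1 = 63. Prime factorization: 63 = 3^2·7.
f is primitive ⇔ x has order 63 in GF(2)[x]/(f), i.e. x^(63/q) ≠ 1 for each prime q | 63.
x^(21) mod f = 1
x^(9) mod f = x^3 + 1.
Since x^(21) = 1, the order of x divides 21 < 63; not primitive.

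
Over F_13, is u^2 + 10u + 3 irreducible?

No

Write f(u) = u^2 + 10u + 3.
Check each element of F_13 for a root: f(0)=3, f(1)=1, f(2)=1, f(3)=3, f(4)=7, f(5)=0, f(6)=8, f(7)=5, f(8)=4, f(9)=5, f(10)=8, f(11)=0, f(12)=7.
f(5) = 0, so (u − 5) divides f(u); f is reducible.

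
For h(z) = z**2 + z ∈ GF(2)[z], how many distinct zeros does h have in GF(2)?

Evaluate at each of the 2 elements of GF(2):
h(0) = 0 → root; h(1) = 0 → root.
Roots: {0, 1}.

2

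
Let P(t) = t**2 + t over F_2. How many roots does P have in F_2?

2

Evaluate at each of the 2 elements of F_2:
P(0) = 0 → root; P(1) = 0 → root.
Roots: {0, 1}.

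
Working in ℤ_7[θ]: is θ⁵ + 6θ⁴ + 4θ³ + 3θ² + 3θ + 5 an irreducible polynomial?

Write g(θ) = θ⁵ + 6θ⁴ + 4θ³ + 3θ² + 3θ + 5.
Check for roots in ℤ_7: g(0) = 5; g(1) = 1; g(2) = 1; g(3) = 3; g(4) = 4; g(5) = 1; g(6) = 6.
No roots, so no linear factors.
Degree-2 irreducible divisors: test the 21 monic irreducibles of degree 2 over GF(7).
None of them divide g (all give nonzero remainder).
No irreducible factor of degree ≤ 2 exists, so g is irreducible over GF(7).

Yes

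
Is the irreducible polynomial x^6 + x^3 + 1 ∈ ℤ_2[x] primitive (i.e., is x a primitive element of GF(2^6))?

No

Write f(x) = x^6 + x^3 + 1.
|GF(2^6)^×| = 2^6 − 1 = 63. Prime factorization: 63 = 3^2·7.
f is primitive ⇔ x has order 63 in GF(2)[x]/(f), i.e. x^(63/q) ≠ 1 for each prime q | 63.
x^(21) mod f = x^3.
x^(9) mod f = 1
Since x^(9) = 1, the order of x divides 9 < 63; not primitive.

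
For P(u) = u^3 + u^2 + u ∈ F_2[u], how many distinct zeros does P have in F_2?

1

Evaluate at each of the 2 elements of F_2:
P(0) = 0 → root; P(1) = 1.
Roots: {0}.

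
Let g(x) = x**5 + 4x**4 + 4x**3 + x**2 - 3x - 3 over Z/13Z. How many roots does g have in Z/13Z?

1

Evaluate at each of the 13 elements of Z/13Z:
g(0) = 10; g(1) = 4; g(2) = 6; g(3) = 9; g(4) = 4; g(5) = 9; g(6) = 7; g(7) = 1; g(8) = 4; g(9) = 3; g(10) = 1; g(11) = 7; g(12) = 0 → root.
Roots: {12}.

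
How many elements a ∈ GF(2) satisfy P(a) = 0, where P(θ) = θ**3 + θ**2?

Evaluate at each of the 2 elements of GF(2):
P(0) = 0 → root; P(1) = 0 → root.
Roots: {0, 1}.

2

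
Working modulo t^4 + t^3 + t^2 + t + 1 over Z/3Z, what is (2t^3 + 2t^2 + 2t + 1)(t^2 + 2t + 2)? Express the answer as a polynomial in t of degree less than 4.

Multiply in Z/3Z[t]: (2t^3 + 2t^2 + 2t + 1)·(t^2 + 2t + 2) = 2t^5 + t^3 + 2.
Reduce using t^4 ≡ 2t^3 + 2t^2 + 2t + 2 (mod t^4 + t^3 + t^2 + t + 1).
Reduced: t^3 + 1.

t^3 + 1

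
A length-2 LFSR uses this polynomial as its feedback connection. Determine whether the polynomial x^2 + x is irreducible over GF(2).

No

Write P(x) = x^2 + x.
Check for roots in GF(2): P(0) = 0 → root; P(1) = 0 → root.
P(0) = 0, so (x) divides P(x); P is reducible.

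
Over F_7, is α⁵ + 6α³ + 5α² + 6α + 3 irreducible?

Write f(α) = α⁵ + 6α³ + 5α² + 6α + 3.
Check for roots in F_7: f(0) = 3; f(1) = 0 → root; f(2) = 3; f(3) = 2; f(4) = 3; f(5) = 1; f(6) = 2.
f(1) = 0, so (α − 1) divides f(α); f is reducible.

No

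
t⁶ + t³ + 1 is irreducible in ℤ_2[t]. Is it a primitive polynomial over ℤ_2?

Write f(t) = t⁶ + t³ + 1.
|GF(2^6)^×| = 2^6 − 1 = 63. Prime factorization: 63 = 3^2·7.
f is primitive ⇔ t has order 63 in GF(2)[t]/(f), i.e. t^(63/q) ≠ 1 for each prime q | 63.
t^(21) mod f = t³.
t^(9) mod f = 1
Since t^(9) = 1, the order of t divides 9 < 63; not primitive.

No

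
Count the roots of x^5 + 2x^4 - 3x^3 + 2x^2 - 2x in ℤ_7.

3

Write f(x) = x^5 + 2x^4 - 3x^3 + 2x^2 - 2x.
Evaluate at each of the 7 elements of ℤ_7:
f(0) = 0 → root; f(1) = 0 → root; f(2) = 2; f(3) = 0 → root; f(4) = 3; f(5) = 1; f(6) = 1.
Roots: {0, 1, 3}.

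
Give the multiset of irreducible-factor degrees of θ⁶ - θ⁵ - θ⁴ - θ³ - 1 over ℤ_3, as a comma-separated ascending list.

1, 1, 2, 2

Write g(θ) = θ⁶ - θ⁵ - θ⁴ - θ³ - 1.
Roots in ℤ_3: g(0) = 2; g(1) = 0 → root; g(2) = 1.
Linear factors from roots: (θ - 1).
Complete factorization: g(θ) = (θ - 1)^2·(θ² + 1)·(θ² + θ - 1).
Factor degrees with multiplicity: 1 + 1 + 2 + 2 = 6.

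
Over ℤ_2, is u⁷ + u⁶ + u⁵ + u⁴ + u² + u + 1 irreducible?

Write m(u) = u⁷ + u⁶ + u⁵ + u⁴ + u² + u + 1.
Check for roots in ℤ_2: m(0) = 1; m(1) = 1.
No roots, so no linear factors.
Monic irreducibles of degree 2 over GF(2): u² + u + 1.
None of them divide m (all give nonzero remainder).
Monic irreducibles of degree 3 over GF(2): u³ + u + 1, u³ + u² + 1.
None of them divide m (all give nonzero remainder).
No irreducible factor of degree ≤ 3 exists, so m is irreducible over GF(2).

Yes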